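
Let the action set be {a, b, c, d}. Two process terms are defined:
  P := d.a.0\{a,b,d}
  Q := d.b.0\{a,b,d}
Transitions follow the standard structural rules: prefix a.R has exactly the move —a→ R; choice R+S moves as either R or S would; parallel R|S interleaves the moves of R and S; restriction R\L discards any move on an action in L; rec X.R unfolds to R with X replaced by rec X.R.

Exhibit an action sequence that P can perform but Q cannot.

da

Reachable graph of P (3 states):
  p0 = d.a.0\{a,b,d} ⊢ ··d··> p1
  p1 = a.0\{a,b,d} ⊢ ··a··> p2
  p2 = 0\{a,b,d} ⊢ ·
Reachable graph of Q (3 states):
  q0 = d.b.0\{a,b,d} ⊢ ··d··> q1
  q1 = b.0\{a,b,d} ⊢ ··b··> q2
  q2 = 0\{a,b,d} ⊢ ·
Run σ = ⟨da⟩ on P: start {p0}
  step 1 (d): {p1}
  step 2 (a): {p2}
  P completes σ.
Run σ = ⟨da⟩ on Q: start {q0}
  step 1 (d): {q1}
  step 2 (a): no successor for Q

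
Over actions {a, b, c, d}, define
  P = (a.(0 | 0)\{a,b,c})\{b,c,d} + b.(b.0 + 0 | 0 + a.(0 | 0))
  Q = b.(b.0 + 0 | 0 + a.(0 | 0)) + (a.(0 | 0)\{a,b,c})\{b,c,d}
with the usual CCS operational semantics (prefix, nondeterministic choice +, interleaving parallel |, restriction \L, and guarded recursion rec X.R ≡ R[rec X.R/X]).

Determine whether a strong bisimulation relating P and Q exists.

Reachable graph of P (5 states):
  u0 = (a.(0 | 0)\{a,b,c})\{b,c,d} + b.(b.0 + 0 | 0 + a.(0 | 0)) ⊢ -a-> u1, -b-> u2
  u1 = (0 | 0)\{a,b,c}\{b,c,d} ⊢ deadlocked
  u2 = b.0 + 0 | 0 + a.(0 | 0) ⊢ -a-> u3, -b-> u4
  u3 = 0 | 0 ⊢ deadlocked
  u4 = 0 ⊢ deadlocked
Reachable graph of Q (5 states):
  v0 = b.(b.0 + 0 | 0 + a.(0 | 0)) + (a.(0 | 0)\{a,b,c})\{b,c,d} ⊢ -a-> v1, -b-> v2
  v1 = (0 | 0)\{a,b,c}\{b,c,d} ⊢ deadlocked
  v2 = b.0 + 0 | 0 + a.(0 | 0) ⊢ -a-> v3, -b-> v4
  v3 = 0 | 0 ⊢ deadlocked
  v4 = 0 ⊢ deadlocked
Coarsest stable partition (strong bisimilarity classes):
  B0 = {u0, v0}
  B1 = {u1, u3, u4, v1, v3, v4}
  B2 = {u2, v2}
u0 ∈ B0, v0 ∈ B0 → same block

YES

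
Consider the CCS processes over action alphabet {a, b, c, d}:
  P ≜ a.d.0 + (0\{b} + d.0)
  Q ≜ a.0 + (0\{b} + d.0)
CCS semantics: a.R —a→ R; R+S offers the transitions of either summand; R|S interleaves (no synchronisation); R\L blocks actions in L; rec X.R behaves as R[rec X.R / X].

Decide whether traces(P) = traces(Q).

P's transition system — 3 states:
  m0 = a.d.0 + (0\{b} + d.0) :: -a-> m1, -d-> m2
  m1 = d.0 :: -d-> m2
  m2 = 0 :: (no moves)
Q's transition system — 2 states:
  n0 = a.0 + (0\{b} + d.0) :: -a-> n1, -d-> n1
  n1 = 0 :: (no moves)
Run σ = ⟨ad⟩ on P: start {m0}
  after a @ step 1: {m1}
  after d @ step 2: {m2}
  — P admits the full trace.
Run σ = ⟨ad⟩ on Q: start {n0}
  after a @ step 1: {n1}
  after d @ step 2: ∅  — Q cannot continue

NO — witness ⟨ad⟩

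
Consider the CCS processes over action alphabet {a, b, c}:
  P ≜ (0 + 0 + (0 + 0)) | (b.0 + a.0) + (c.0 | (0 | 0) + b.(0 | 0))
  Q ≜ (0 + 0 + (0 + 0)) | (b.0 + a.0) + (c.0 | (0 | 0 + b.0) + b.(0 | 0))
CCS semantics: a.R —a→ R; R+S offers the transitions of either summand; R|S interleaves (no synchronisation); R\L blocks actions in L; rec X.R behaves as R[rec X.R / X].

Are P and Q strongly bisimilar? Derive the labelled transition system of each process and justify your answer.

not bisimilar

Reachable graph of P (4 states):
  m0 = (0 + 0 + (0 + 0)) | (b.0 + a.0) + (c.0 | (0 | 0) + b.(0 | 0)) :: —a→ m1, —b→ m1, —b→ m2, —c→ m3
  m1 = (0 + 0 + (0 + 0)) | 0 :: stopped
  m2 = 0 | 0 :: stopped
  m3 = 0 | (0 | 0) :: stopped
Reachable graph of Q (5 states):
  n0 = (0 + 0 + (0 + 0)) | (b.0 + a.0) + (c.0 | (0 | 0 + b.0) + b.(0 | 0)) :: —a→ n1, —b→ n1, —b→ n2, —b→ n3, —c→ n4
  n1 = (0 + 0 + (0 + 0)) | 0 :: stopped
  n2 = 0 | 0 :: stopped
  n3 = c.0 | 0 :: —c→ n2
  n4 = 0 | (0 | 0 + b.0) :: —b→ n2
Bisimilarity quotient blocks:
  B0 = {m0}
  B1 = {m1, m2, m3, n1, n2}
  B2 = {n0}
  B3 = {n3}
  B4 = {n4}
m0 ∈ B0, n0 ∈ B2 → different blocks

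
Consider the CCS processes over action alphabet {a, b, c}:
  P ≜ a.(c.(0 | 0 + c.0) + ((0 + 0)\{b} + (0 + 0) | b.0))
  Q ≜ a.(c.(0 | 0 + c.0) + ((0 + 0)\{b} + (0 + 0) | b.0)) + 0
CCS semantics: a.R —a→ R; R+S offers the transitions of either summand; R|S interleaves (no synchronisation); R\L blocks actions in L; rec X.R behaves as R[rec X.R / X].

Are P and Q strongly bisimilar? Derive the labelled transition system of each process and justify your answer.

Reachable graph of P (5 states):
  p0 = a.(c.(0 | 0 + c.0) + ((0 + 0)\{b} + (0 + 0) | b.0)) | --a--▸ p1
  p1 = c.(0 | 0 + c.0) + ((0 + 0)\{b} + (0 + 0) | b.0) | --b--▸ p2, --c--▸ p3
  p2 = (0 + 0) | 0 | (no moves)
  p3 = 0 | 0 + c.0 | --c--▸ p4
  p4 = 0 | (no moves)
Reachable graph of Q (5 states):
  q0 = a.(c.(0 | 0 + c.0) + ((0 + 0)\{b} + (0 + 0) | b.0)) + 0 | --a--▸ q1
  q1 = c.(0 | 0 + c.0) + ((0 + 0)\{b} + (0 + 0) | b.0) | --b--▸ q2, --c--▸ q3
  q2 = (0 + 0) | 0 | (no moves)
  q3 = 0 | 0 + c.0 | --c--▸ q4
  q4 = 0 | (no moves)
Coarsest stable partition (strong bisimilarity classes):
  B0 = {p0, q0}
  B1 = {p1, q1}
  B2 = {p3, q3}
  B3 = {p2, p4, q2, q4}
p0 ∈ B0, q0 ∈ B0 → same block

YES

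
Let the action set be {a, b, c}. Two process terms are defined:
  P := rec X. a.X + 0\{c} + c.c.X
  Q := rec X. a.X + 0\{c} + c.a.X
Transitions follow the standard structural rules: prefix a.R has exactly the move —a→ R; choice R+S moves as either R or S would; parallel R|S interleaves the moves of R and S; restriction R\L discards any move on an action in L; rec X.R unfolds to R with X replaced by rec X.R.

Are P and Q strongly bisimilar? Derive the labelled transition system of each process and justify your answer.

LTS(P): 2 reachable states
  u0 = rec X. a.X + 0\{c} + c.c.X :: —a→ u0, —c→ u1
  u1 = c.(rec X. a.X + 0\{c} + c.c.X) :: —c→ u0
LTS(Q): 2 reachable states
  v0 = rec X. a.X + 0\{c} + c.a.X :: —a→ v0, —c→ v1
  v1 = a.(rec X. a.X + 0\{c} + c.a.X) :: —a→ v0
Partition-refinement fixed point:
  B0 = {u0}
  B1 = {u1}
  B2 = {v0}
  B3 = {v1}
u0 ∈ B0, v0 ∈ B2 → different blocks

NO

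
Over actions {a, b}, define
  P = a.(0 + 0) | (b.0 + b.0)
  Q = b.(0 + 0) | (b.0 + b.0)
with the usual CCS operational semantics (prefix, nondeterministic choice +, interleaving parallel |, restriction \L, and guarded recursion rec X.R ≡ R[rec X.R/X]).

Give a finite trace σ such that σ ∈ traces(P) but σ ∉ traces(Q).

a

P's transition system — 4 states:
  s0 = a.(0 + 0) | (b.0 + b.0) | --a--▸ s1, --b--▸ s2
  s1 = (0 + 0) | (b.0 + b.0) | --b--▸ s3
  s2 = a.(0 + 0) | 0 | --a--▸ s3
  s3 = (0 + 0) | 0 | deadlocked
Q's transition system — 4 states:
  t0 = b.(0 + 0) | (b.0 + b.0) | --b--▸ t1, --b--▸ t2
  t1 = (0 + 0) | (b.0 + b.0) | --b--▸ t3
  t2 = b.(0 + 0) | 0 | --b--▸ t3
  t3 = (0 + 0) | 0 | deadlocked
Executing a from P (initial set {s0}):
  step 1 (a): {s1}
  P completes σ.
Executing a from Q (initial set {t0}):
  step 1 (a): ∅ (Q stuck)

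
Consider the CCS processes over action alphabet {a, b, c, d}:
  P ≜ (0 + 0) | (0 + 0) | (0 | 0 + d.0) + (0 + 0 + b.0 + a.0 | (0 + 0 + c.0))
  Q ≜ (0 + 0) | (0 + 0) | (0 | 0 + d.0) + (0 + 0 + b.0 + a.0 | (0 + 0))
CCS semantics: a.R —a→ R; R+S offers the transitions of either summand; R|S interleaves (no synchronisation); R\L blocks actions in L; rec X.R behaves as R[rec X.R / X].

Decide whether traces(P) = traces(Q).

P's transition system — 6 states:
  u0 = (0 + 0) | (0 + 0) | (0 | 0 + d.0) + (0 + 0 + b.0 + a.0 | (0 + 0 + c.0)) → —a→ u1, —b→ u2, —c→ u3, —d→ u4
  u1 = 0 | (0 + 0 + c.0) → —c→ u5
  u2 = 0 → (no moves)
  u3 = a.0 | 0 → —a→ u5
  u4 = (0 + 0) | (0 + 0) | 0 → (no moves)
  u5 = 0 | 0 → (no moves)
Q's transition system — 4 states:
  v0 = (0 + 0) | (0 + 0) | (0 | 0 + d.0) + (0 + 0 + b.0 + a.0 | (0 + 0)) → —a→ v1, —b→ v2, —d→ v3
  v1 = 0 | (0 + 0) → (no moves)
  v2 = 0 → (no moves)
  v3 = (0 + 0) | (0 + 0) | 0 → (no moves)
Executing c from P (initial set {u0}):
  step 1 (c): {u3}
  — P admits the full trace.
Executing c from Q (initial set {v0}):
  step 1 (c): ∅ (Q stuck)

traces(P) ≠ traces(Q) — witness ⟨c⟩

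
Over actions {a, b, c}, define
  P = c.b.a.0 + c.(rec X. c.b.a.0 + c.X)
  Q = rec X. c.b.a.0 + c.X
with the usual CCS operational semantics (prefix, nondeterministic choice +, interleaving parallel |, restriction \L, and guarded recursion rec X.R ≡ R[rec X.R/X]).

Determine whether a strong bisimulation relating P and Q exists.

P ~ Q

LTS(P): 5 reachable states
  p0 = c.b.a.0 + c.(rec X. c.b.a.0 + c.X) :: --c--▸ p1, --c--▸ p2
  p1 = b.a.0 :: --b--▸ p3
  p2 = rec X. c.b.a.0 + c.X :: --c--▸ p1, --c--▸ p2
  p3 = a.0 :: --a--▸ p4
  p4 = 0 :: deadlocked
LTS(Q): 4 reachable states
  q0 = rec X. c.b.a.0 + c.X :: --c--▸ q0, --c--▸ q1
  q1 = b.a.0 :: --b--▸ q2
  q2 = a.0 :: --a--▸ q3
  q3 = 0 :: deadlocked
Bisimilarity quotient blocks:
  B0 = {p0, p2, q0}
  B1 = {p1, q1}
  B2 = {p3, q2}
  B3 = {p4, q3}
p0 ∈ B0, q0 ∈ B0 → same block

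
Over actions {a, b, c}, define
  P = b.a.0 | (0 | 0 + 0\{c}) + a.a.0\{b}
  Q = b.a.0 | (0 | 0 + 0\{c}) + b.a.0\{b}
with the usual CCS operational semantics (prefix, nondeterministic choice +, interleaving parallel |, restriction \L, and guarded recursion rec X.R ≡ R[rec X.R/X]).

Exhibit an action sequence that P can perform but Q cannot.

LTS(P): 5 reachable states
  p0 = b.a.0 | (0 | 0 + 0\{c}) + a.a.0\{b} ⊢ ··a··> p1, ··b··> p2
  p1 = a.0\{b} ⊢ ··a··> p3
  p2 = a.0 | (0 | 0 + 0\{c}) ⊢ ··a··> p4
  p3 = 0\{b} ⊢ deadlocked
  p4 = 0 | (0 | 0 + 0\{c}) ⊢ deadlocked
LTS(Q): 5 reachable states
  q0 = b.a.0 | (0 | 0 + 0\{c}) + b.a.0\{b} ⊢ ··b··> q1, ··b··> q2
  q1 = a.0 | (0 | 0 + 0\{c}) ⊢ ··a··> q3
  q2 = a.0\{b} ⊢ ··a··> q4
  q3 = 0 | (0 | 0 + 0\{c}) ⊢ deadlocked
  q4 = 0\{b} ⊢ deadlocked
Executing a from P (initial set {p0}):
  after a @ step 1: {p1}
  — P admits the full trace.
Executing a from Q (initial set {q0}):
  after a @ step 1: ∅ (Q stuck)

a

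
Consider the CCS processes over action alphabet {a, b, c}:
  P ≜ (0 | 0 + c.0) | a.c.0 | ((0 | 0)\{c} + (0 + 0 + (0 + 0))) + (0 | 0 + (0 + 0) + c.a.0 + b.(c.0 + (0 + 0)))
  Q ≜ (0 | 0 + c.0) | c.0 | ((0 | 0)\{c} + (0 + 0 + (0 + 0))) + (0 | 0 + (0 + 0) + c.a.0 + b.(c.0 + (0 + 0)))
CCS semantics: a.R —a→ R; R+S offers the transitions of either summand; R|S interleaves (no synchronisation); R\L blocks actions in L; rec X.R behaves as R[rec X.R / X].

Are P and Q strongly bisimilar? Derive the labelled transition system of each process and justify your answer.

P's transition system — 9 states:
  u0 = (0 | 0 + c.0) | a.c.0 | ((0 | 0)\{c} + (0 + 0 + (0 + 0))) + (0 | 0 + (0 + 0) + c.a.0 + b.(c.0 + (0 + 0))) | ··a··> u1, ··b··> u2, ··c··> u3, ··c··> u4
  u1 = (0 | 0 + c.0) | c.0 | ((0 | 0)\{c} + (0 + 0 + (0 + 0))) | ··c··> u5, ··c··> u6
  u2 = c.0 + (0 + 0) | ··c··> u7
  u3 = 0 | a.c.0 | ((0 | 0)\{c} + (0 + 0 + (0 + 0))) | ··a··> u6
  u4 = a.0 | ··a··> u7
  u5 = (0 | 0 + c.0) | 0 | ((0 | 0)\{c} + (0 + 0 + (0 + 0))) | ··c··> u8
  u6 = 0 | c.0 | ((0 | 0)\{c} + (0 + 0 + (0 + 0))) | ··c··> u8
  u7 = 0 | stopped
  u8 = 0 | 0 | ((0 | 0)\{c} + (0 + 0 + (0 + 0))) | stopped
Q's transition system — 7 states:
  v0 = (0 | 0 + c.0) | c.0 | ((0 | 0)\{c} + (0 + 0 + (0 + 0))) + (0 | 0 + (0 + 0) + c.a.0 + b.(c.0 + (0 + 0))) | ··b··> v1, ··c··> v2, ··c··> v3, ··c··> v4
  v1 = c.0 + (0 + 0) | ··c··> v5
  v2 = (0 | 0 + c.0) | 0 | ((0 | 0)\{c} + (0 + 0 + (0 + 0))) | ··c··> v6
  v3 = 0 | c.0 | ((0 | 0)\{c} + (0 + 0 + (0 + 0))) | ··c··> v6
  v4 = a.0 | ··a··> v5
  v5 = 0 | stopped
  v6 = 0 | 0 | ((0 | 0)\{c} + (0 + 0 + (0 + 0))) | stopped
Bisimilarity quotient blocks:
  B0 = {u0}
  B1 = {u1}
  B2 = {u2, u5, u6, v1, v2, v3}
  B3 = {u7, u8, v5, v6}
  B4 = {u3}
  B5 = {u4, v4}
  B6 = {v0}
u0 ∈ B0, v0 ∈ B6 → different blocks

P ≁ Q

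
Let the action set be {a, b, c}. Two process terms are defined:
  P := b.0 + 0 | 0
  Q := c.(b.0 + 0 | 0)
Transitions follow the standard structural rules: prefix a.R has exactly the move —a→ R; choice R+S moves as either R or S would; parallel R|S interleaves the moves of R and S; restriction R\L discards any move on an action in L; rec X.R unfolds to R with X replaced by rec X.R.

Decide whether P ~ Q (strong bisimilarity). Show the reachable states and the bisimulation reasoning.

P's transition system — 2 states:
  p0 = b.0 + 0 | 0 → ··b··> p1
  p1 = 0 → ∅
Q's transition system — 3 states:
  q0 = c.(b.0 + 0 | 0) → ··c··> q1
  q1 = b.0 + 0 | 0 → ··b··> q2
  q2 = 0 → ∅
Partition-refinement fixed point:
  B0 = {p0, q1}
  B1 = {p1, q2}
  B2 = {q0}
p0 ∈ B0, q0 ∈ B2 → different blocks

not bisimilar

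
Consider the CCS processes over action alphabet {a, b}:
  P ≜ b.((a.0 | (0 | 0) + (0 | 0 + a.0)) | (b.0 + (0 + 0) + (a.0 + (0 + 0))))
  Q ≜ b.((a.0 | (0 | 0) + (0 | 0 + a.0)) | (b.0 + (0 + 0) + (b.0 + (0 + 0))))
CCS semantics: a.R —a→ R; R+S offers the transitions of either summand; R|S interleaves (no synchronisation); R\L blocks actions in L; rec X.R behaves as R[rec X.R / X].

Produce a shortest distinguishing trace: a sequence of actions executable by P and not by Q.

LTS(P): 7 reachable states
  s0 = b.((a.0 | (0 | 0) + (0 | 0 + a.0)) | (b.0 + (0 + 0) + (a.0 + (0 + 0)))) | =b=> s1
  s1 = (a.0 | (0 | 0) + (0 | 0 + a.0)) | (b.0 + (0 + 0) + (a.0 + (0 + 0))) | =a=> s2, =a=> s3, =a=> s4, =b=> s2
  s2 = (a.0 | (0 | 0) + (0 | 0 + a.0)) | 0 | =a=> s5, =a=> s6
  s3 = 0 | (0 | 0) | (b.0 + (0 + 0) + (a.0 + (0 + 0))) | =a=> s5, =b=> s5
  s4 = 0 | (b.0 + (0 + 0) + (a.0 + (0 + 0))) | =a=> s6, =b=> s6
  s5 = 0 | (0 | 0) | 0 | deadlocked
  s6 = 0 | 0 | deadlocked
LTS(Q): 7 reachable states
  t0 = b.((a.0 | (0 | 0) + (0 | 0 + a.0)) | (b.0 + (0 + 0) + (b.0 + (0 + 0)))) | =b=> t1
  t1 = (a.0 | (0 | 0) + (0 | 0 + a.0)) | (b.0 + (0 + 0) + (b.0 + (0 + 0))) | =a=> t2, =a=> t3, =b=> t4
  t2 = 0 | (0 | 0) | (b.0 + (0 + 0) + (b.0 + (0 + 0))) | =b=> t5
  t3 = 0 | (b.0 + (0 + 0) + (b.0 + (0 + 0))) | =b=> t6
  t4 = (a.0 | (0 | 0) + (0 | 0 + a.0)) | 0 | =a=> t5, =a=> t6
  t5 = 0 | (0 | 0) | 0 | deadlocked
  t6 = 0 | 0 | deadlocked
Run σ = ⟨baa⟩ on P: start {s0}
  step 1 (b): {s1}
  step 2 (a): {s2, s3, s4}
  step 3 (a): {s5, s6}
  — P admits the full trace.
Run σ = ⟨baa⟩ on Q: start {t0}
  step 1 (b): {t1}
  step 2 (a): {t2, t3}
  step 3 (a): ∅ (Q stuck)

baa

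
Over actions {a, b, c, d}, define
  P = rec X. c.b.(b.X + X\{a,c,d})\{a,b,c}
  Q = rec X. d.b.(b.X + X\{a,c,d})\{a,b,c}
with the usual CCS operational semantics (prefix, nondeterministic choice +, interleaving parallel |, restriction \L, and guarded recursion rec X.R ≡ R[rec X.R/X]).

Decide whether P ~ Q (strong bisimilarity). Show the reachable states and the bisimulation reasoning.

not bisimilar

LTS(P): 3 reachable states
  p0 = rec X. c.b.(b.X + X\{a,c,d})\{a,b,c} ⊢ =c=> p1
  p1 = b.(b.(rec X. c.b.(b.X + X\{a,c,d})\{a,b,c}) + (rec X. c.b.(b.X + X\{a,c,d})\{a,b,c})\{a,c,d})\{a,b,c} ⊢ =b=> p2
  p2 = (b.(rec X. c.b.(b.X + X\{a,c,d})\{a,b,c}) + (rec X. c.b.(b.X + X\{a,c,d})\{a,b,c})\{a,c,d})\{a,b,c} ⊢ ·
LTS(Q): 3 reachable states
  q0 = rec X. d.b.(b.X + X\{a,c,d})\{a,b,c} ⊢ =d=> q1
  q1 = b.(b.(rec X. d.b.(b.X + X\{a,c,d})\{a,b,c}) + (rec X. d.b.(b.X + X\{a,c,d})\{a,b,c})\{a,c,d})\{a,b,c} ⊢ =b=> q2
  q2 = (b.(rec X. d.b.(b.X + X\{a,c,d})\{a,b,c}) + (rec X. d.b.(b.X + X\{a,c,d})\{a,b,c})\{a,c,d})\{a,b,c} ⊢ ·
Coarsest stable partition (strong bisimilarity classes):
  B0 = {p0}
  B1 = {p1, q1}
  B2 = {p2, q2}
  B3 = {q0}
p0 ∈ B0, q0 ∈ B3 → different blocks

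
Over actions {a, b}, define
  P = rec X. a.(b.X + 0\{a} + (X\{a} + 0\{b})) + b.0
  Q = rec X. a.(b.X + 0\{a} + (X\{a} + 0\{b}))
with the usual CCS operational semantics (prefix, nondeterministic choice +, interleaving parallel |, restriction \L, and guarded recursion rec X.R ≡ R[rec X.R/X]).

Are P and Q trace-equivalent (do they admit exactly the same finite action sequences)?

P's transition system — 4 states:
  m0 = rec X. a.(b.X + 0\{a} + (X\{a} + 0\{b})) + b.0 → —a→ m1, —b→ m2
  m1 = b.(rec X. a.(b.X + 0\{a} + (X\{a} + 0\{b})) + b.0) + 0\{a} + ((rec X. a.(b.X + 0\{a} + (X\{a} + 0\{b})) + b.0)\{a} + 0\{b}) → —b→ m0, —b→ m3
  m2 = 0 → ∅
  m3 = 0\{a} → ∅
Q's transition system — 2 states:
  n0 = rec X. a.(b.X + 0\{a} + (X\{a} + 0\{b})) → —a→ n1
  n1 = b.(rec X. a.(b.X + 0\{a} + (X\{a} + 0\{b}))) + 0\{a} + ((rec X. a.(b.X + 0\{a} + (X\{a} + 0\{b})))\{a} + 0\{b}) → —b→ n0
Executing b from P (initial set {m0}):
  after b @ step 1: {m2}
  — P admits the full trace.
Executing b from Q (initial set {n0}):
  after b @ step 1: ∅ (Q stuck)

NO — witness ⟨b⟩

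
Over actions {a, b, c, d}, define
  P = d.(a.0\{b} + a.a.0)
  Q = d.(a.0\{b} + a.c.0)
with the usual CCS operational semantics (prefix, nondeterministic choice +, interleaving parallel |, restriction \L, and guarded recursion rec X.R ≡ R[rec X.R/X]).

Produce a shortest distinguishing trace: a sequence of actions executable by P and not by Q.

Reachable graph of P (5 states):
  m0 = d.(a.0\{b} + a.a.0) :: --d--▸ m1
  m1 = a.0\{b} + a.a.0 :: --a--▸ m2, --a--▸ m3
  m2 = 0\{b} :: (no moves)
  m3 = a.0 :: --a--▸ m4
  m4 = 0 :: (no moves)
Reachable graph of Q (5 states):
  n0 = d.(a.0\{b} + a.c.0) :: --d--▸ n1
  n1 = a.0\{b} + a.c.0 :: --a--▸ n2, --a--▸ n3
  n2 = 0\{b} :: (no moves)
  n3 = c.0 :: --c--▸ n4
  n4 = 0 :: (no moves)
Executing daa from P (initial set {m0}):
  after d @ step 1: {m1}
  after a @ step 2: {m2, m3}
  after a @ step 3: {m4}
  P completes σ.
Executing daa from Q (initial set {n0}):
  after d @ step 1: {n1}
  after a @ step 2: {n2, n3}
  after a @ step 3: no successor for Q

daa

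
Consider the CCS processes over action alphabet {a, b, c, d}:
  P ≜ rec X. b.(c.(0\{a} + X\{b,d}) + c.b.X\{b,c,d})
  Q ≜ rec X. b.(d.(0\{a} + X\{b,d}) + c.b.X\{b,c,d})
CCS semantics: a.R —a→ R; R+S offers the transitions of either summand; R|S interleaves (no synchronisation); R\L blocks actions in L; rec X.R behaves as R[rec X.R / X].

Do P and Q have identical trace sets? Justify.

NO — witness ⟨bd⟩

P's transition system — 5 states:
  u0 = rec X. b.(c.(0\{a} + X\{b,d}) + c.b.X\{b,c,d}) → --b--▸ u1
  u1 = c.(0\{a} + (rec X. b.(c.(0\{a} + X\{b,d}) + c.b.X\{b,c,d}))\{b,d}) + c.b.(rec X. b.(c.(0\{a} + X\{b,d}) + c.b.X\{b,c,d}))\{b,c,d} → --c--▸ u2, --c--▸ u3
  u2 = 0\{a} + (rec X. b.(c.(0\{a} + X\{b,d}) + c.b.X\{b,c,d}))\{b,d} → stopped
  u3 = b.(rec X. b.(c.(0\{a} + X\{b,d}) + c.b.X\{b,c,d}))\{b,c,d} → --b--▸ u4
  u4 = (rec X. b.(c.(0\{a} + X\{b,d}) + c.b.X\{b,c,d}))\{b,c,d} → stopped
Q's transition system — 5 states:
  v0 = rec X. b.(d.(0\{a} + X\{b,d}) + c.b.X\{b,c,d}) → --b--▸ v1
  v1 = d.(0\{a} + (rec X. b.(d.(0\{a} + X\{b,d}) + c.b.X\{b,c,d}))\{b,d}) + c.b.(rec X. b.(d.(0\{a} + X\{b,d}) + c.b.X\{b,c,d}))\{b,c,d} → --c--▸ v2, --d--▸ v3
  v2 = b.(rec X. b.(d.(0\{a} + X\{b,d}) + c.b.X\{b,c,d}))\{b,c,d} → --b--▸ v4
  v3 = 0\{a} + (rec X. b.(d.(0\{a} + X\{b,d}) + c.b.X\{b,c,d}))\{b,d} → stopped
  v4 = (rec X. b.(d.(0\{a} + X\{b,d}) + c.b.X\{b,c,d}))\{b,c,d} → stopped
Trace ⟨bd⟩ through Q, begin at {v0}:
  after b @ step 1: {v1}
  after d @ step 2: {v3}
  Q completes σ.
Trace ⟨bd⟩ through P, begin at {u0}:
  after b @ step 1: {u1}
  after d @ step 2: ∅ (P stuck)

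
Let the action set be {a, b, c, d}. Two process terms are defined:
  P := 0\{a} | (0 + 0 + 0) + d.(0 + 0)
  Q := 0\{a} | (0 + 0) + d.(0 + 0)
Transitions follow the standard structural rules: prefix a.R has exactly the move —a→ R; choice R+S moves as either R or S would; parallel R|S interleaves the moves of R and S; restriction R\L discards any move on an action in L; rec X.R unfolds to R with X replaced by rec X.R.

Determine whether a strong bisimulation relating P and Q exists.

LTS(P): 2 reachable states
  s0 = 0\{a} | (0 + 0 + 0) + d.(0 + 0) ⊢ =d=> s1
  s1 = 0 + 0 ⊢ ·
LTS(Q): 2 reachable states
  t0 = 0\{a} | (0 + 0) + d.(0 + 0) ⊢ =d=> t1
  t1 = 0 + 0 ⊢ ·
Coarsest stable partition (strong bisimilarity classes):
  B0 = {s0, t0}
  B1 = {s1, t1}
s0 ∈ B0, t0 ∈ B0 → same block

P ~ Q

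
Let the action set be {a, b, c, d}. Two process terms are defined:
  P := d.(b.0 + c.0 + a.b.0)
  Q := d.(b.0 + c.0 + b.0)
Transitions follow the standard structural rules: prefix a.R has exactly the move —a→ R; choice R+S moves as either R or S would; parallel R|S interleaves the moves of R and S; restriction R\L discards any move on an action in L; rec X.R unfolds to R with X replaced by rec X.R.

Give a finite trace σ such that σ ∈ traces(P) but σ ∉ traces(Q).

da

LTS(P): 4 reachable states
  m0 = d.(b.0 + c.0 + a.b.0) → —d→ m1
  m1 = b.0 + c.0 + a.b.0 → —a→ m2, —b→ m3, —c→ m3
  m2 = b.0 → —b→ m3
  m3 = 0 → (no moves)
LTS(Q): 3 reachable states
  n0 = d.(b.0 + c.0 + b.0) → —d→ n1
  n1 = b.0 + c.0 + b.0 → —b→ n2, —c→ n2
  n2 = 0 → (no moves)
Run σ = ⟨da⟩ on P: start {m0}
  [1] d ⇒ {m1}
  [2] a ⇒ {m2}
  P completes σ.
Run σ = ⟨da⟩ on Q: start {n0}
  [1] d ⇒ {n1}
  [2] a ⇒ no successor for Q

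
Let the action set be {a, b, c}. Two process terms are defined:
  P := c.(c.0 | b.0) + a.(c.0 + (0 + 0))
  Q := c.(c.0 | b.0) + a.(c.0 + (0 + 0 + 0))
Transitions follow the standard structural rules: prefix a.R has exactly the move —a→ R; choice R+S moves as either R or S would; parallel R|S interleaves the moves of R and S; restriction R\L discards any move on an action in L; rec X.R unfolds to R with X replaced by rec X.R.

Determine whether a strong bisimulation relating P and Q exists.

P ~ Q

P's transition system — 7 states:
  p0 = c.(c.0 | b.0) + a.(c.0 + (0 + 0)) :: ··a··> p1, ··c··> p2
  p1 = c.0 + (0 + 0) :: ··c··> p3
  p2 = c.0 | b.0 :: ··b··> p4, ··c··> p5
  p3 = 0 :: stopped
  p4 = c.0 | 0 :: ··c··> p6
  p5 = 0 | b.0 :: ··b··> p6
  p6 = 0 | 0 :: stopped
Q's transition system — 7 states:
  q0 = c.(c.0 | b.0) + a.(c.0 + (0 + 0 + 0)) :: ··a··> q1, ··c··> q2
  q1 = c.0 + (0 + 0 + 0) :: ··c··> q3
  q2 = c.0 | b.0 :: ··b··> q4, ··c··> q5
  q3 = 0 :: stopped
  q4 = c.0 | 0 :: ··c··> q6
  q5 = 0 | b.0 :: ··b··> q6
  q6 = 0 | 0 :: stopped
Coarsest stable partition (strong bisimilarity classes):
  B0 = {p0, q0}
  B1 = {p2, q2}
  B2 = {p5, q5}
  B3 = {p3, p6, q3, q6}
  B4 = {p1, p4, q1, q4}
p0 ∈ B0, q0 ∈ B0 → same block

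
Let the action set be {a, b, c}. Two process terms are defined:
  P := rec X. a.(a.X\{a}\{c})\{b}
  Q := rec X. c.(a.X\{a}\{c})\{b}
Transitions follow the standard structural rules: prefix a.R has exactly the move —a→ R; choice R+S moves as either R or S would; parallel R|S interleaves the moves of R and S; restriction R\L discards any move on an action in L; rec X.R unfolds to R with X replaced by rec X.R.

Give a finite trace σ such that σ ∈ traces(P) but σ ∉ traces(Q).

a

P's transition system — 3 states:
  p0 = rec X. a.(a.X\{a}\{c})\{b} :: ··a··> p1
  p1 = (a.(rec X. a.(a.X\{a}\{c})\{b})\{a}\{c})\{b} :: ··a··> p2
  p2 = (rec X. a.(a.X\{a}\{c})\{b})\{a}\{c}\{b} :: stopped
Q's transition system — 3 states:
  q0 = rec X. c.(a.X\{a}\{c})\{b} :: ··c··> q1
  q1 = (a.(rec X. c.(a.X\{a}\{c})\{b})\{a}\{c})\{b} :: ··a··> q2
  q2 = (rec X. c.(a.X\{a}\{c})\{b})\{a}\{c}\{b} :: stopped
Executing a from P (initial set {p0}):
  [1] a ⇒ {p1}
  — P admits the full trace.
Executing a from Q (initial set {q0}):
  [1] a ⇒ ∅ (Q stuck)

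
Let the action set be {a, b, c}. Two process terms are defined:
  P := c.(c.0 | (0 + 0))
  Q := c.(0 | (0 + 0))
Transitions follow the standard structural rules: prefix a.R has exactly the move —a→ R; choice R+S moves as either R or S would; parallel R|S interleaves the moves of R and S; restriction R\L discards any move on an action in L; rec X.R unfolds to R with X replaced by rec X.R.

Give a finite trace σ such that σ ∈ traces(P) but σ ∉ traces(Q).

cc

P's transition system — 3 states:
  p0 = c.(c.0 | (0 + 0)) ⊢ =c=> p1
  p1 = c.0 | (0 + 0) ⊢ =c=> p2
  p2 = 0 | (0 + 0) ⊢ (no moves)
Q's transition system — 2 states:
  q0 = c.(0 | (0 + 0)) ⊢ =c=> q1
  q1 = 0 | (0 + 0) ⊢ (no moves)
Run σ = ⟨cc⟩ on P: start {p0}
  after c @ step 1: {p1}
  after c @ step 2: {p2}
  ✓ P
Run σ = ⟨cc⟩ on Q: start {q0}
  after c @ step 1: {q1}
  after c @ step 2: no successor for Q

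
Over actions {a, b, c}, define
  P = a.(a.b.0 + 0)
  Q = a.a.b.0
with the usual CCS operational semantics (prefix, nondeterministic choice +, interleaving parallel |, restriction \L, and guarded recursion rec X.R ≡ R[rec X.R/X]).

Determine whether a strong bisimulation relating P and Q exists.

P's transition system — 4 states:
  p0 = a.(a.b.0 + 0) | —a→ p1
  p1 = a.b.0 + 0 | —a→ p2
  p2 = b.0 | —b→ p3
  p3 = 0 | (no moves)
Q's transition system — 4 states:
  q0 = a.a.b.0 | —a→ q1
  q1 = a.b.0 | —a→ q2
  q2 = b.0 | —b→ q3
  q3 = 0 | (no moves)
Partition-refinement fixed point:
  B0 = {p0, q0}
  B1 = {p1, q1}
  B2 = {p2, q2}
  B3 = {p3, q3}
p0 ∈ B0, q0 ∈ B0 → same block

bisimilar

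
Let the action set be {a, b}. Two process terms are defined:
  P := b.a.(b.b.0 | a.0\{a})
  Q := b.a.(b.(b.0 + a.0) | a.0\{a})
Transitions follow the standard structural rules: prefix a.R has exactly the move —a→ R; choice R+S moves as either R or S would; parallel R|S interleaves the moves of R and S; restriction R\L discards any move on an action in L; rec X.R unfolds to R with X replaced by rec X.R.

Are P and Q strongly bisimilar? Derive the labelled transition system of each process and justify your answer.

P ≁ Q

LTS(P): 8 reachable states
  s0 = b.a.(b.b.0 | a.0\{a}) → —b→ s1
  s1 = a.(b.b.0 | a.0\{a}) → —a→ s2
  s2 = b.b.0 | a.0\{a} → —a→ s3, —b→ s4
  s3 = b.b.0 | 0\{a} → —b→ s5
  s4 = b.0 | a.0\{a} → —a→ s5, —b→ s6
  s5 = b.0 | 0\{a} → —b→ s7
  s6 = 0 | a.0\{a} → —a→ s7
  s7 = 0 | 0\{a} → (no moves)
LTS(Q): 8 reachable states
  t0 = b.a.(b.(b.0 + a.0) | a.0\{a}) → —b→ t1
  t1 = a.(b.(b.0 + a.0) | a.0\{a}) → —a→ t2
  t2 = b.(b.0 + a.0) | a.0\{a} → —a→ t3, —b→ t4
  t3 = b.(b.0 + a.0) | 0\{a} → —b→ t5
  t4 = (b.0 + a.0) | a.0\{a} → —a→ t5, —a→ t6, —b→ t6
  t5 = (b.0 + a.0) | 0\{a} → —a→ t7, —b→ t7
  t6 = 0 | a.0\{a} → —a→ t7
  t7 = 0 | 0\{a} → (no moves)
Bisimilarity quotient blocks:
  B0 = {s0}
  B1 = {s1}
  B2 = {s2}
  B3 = {s4}
  B4 = {s5}
  B5 = {s7, t7}
  B6 = {s6, t6}
  B7 = {s3}
  B8 = {t0}
  B9 = {t1}
  B10 = {t2}
  B11 = {t3}
  B12 = {t5}
  B13 = {t4}
s0 ∈ B0, t0 ∈ B8 → different blocks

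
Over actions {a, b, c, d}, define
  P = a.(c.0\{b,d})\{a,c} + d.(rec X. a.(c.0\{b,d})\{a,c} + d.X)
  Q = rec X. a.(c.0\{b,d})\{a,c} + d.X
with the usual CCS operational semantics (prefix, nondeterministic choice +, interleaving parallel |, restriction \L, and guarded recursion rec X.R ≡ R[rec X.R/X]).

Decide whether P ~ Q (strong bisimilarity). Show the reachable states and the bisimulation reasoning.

YES

Reachable graph of P (3 states):
  p0 = a.(c.0\{b,d})\{a,c} + d.(rec X. a.(c.0\{b,d})\{a,c} + d.X) has moves -a-> p1, -d-> p2
  p1 = (c.0\{b,d})\{a,c} has moves ∅
  p2 = rec X. a.(c.0\{b,d})\{a,c} + d.X has moves -a-> p1, -d-> p2
Reachable graph of Q (2 states):
  q0 = rec X. a.(c.0\{b,d})\{a,c} + d.X has moves -a-> q1, -d-> q0
  q1 = (c.0\{b,d})\{a,c} has moves ∅
Bisimilarity quotient blocks:
  B0 = {p0, p2, q0}
  B1 = {p1, q1}
p0 ∈ B0, q0 ∈ B0 → same block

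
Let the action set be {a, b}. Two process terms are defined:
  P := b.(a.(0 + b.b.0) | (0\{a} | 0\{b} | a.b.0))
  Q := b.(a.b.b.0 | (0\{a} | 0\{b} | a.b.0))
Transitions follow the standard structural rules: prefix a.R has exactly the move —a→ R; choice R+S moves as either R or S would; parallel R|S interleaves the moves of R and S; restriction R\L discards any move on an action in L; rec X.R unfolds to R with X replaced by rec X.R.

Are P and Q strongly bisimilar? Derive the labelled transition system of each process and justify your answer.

P's transition system — 13 states:
  u0 = b.(a.(0 + b.b.0) | (0\{a} | 0\{b} | a.b.0)) has moves ··b··> u1
  u1 = a.(0 + b.b.0) | (0\{a} | 0\{b} | a.b.0) has moves ··a··> u2, ··a··> u3
  u2 = (0 + b.b.0) | (0\{a} | 0\{b} | a.b.0) has moves ··a··> u4, ··b··> u5
  u3 = a.(0 + b.b.0) | (0\{a} | 0\{b} | b.0) has moves ··a··> u4, ··b··> u6
  u4 = (0 + b.b.0) | (0\{a} | 0\{b} | b.0) has moves ··b··> u7, ··b··> u8
  u5 = b.0 | (0\{a} | 0\{b} | a.b.0) has moves ··a··> u8, ··b··> u9
  u6 = a.(0 + b.b.0) | (0\{a} | 0\{b} | 0) has moves ··a··> u7
  u7 = (0 + b.b.0) | (0\{a} | 0\{b} | 0) has moves ··b··> u10
  u8 = b.0 | (0\{a} | 0\{b} | b.0) has moves ··b··> u10, ··b··> u11
  u9 = 0 | (0\{a} | 0\{b} | a.b.0) has moves ··a··> u11
  u10 = b.0 | (0\{a} | 0\{b} | 0) has moves ··b··> u12
  u11 = 0 | (0\{a} | 0\{b} | b.0) has moves ··b··> u12
  u12 = 0 | (0\{a} | 0\{b} | 0) has moves (no moves)
Q's transition system — 13 states:
  v0 = b.(a.b.b.0 | (0\{a} | 0\{b} | a.b.0)) has moves ··b··> v1
  v1 = a.b.b.0 | (0\{a} | 0\{b} | a.b.0) has moves ··a··> v2, ··a··> v3
  v2 = a.b.b.0 | (0\{a} | 0\{b} | b.0) has moves ··a··> v4, ··b··> v5
  v3 = b.b.0 | (0\{a} | 0\{b} | a.b.0) has moves ··a··> v4, ··b··> v6
  v4 = b.b.0 | (0\{a} | 0\{b} | b.0) has moves ··b··> v7, ··b··> v8
  v5 = a.b.b.0 | (0\{a} | 0\{b} | 0) has moves ··a··> v8
  v6 = b.0 | (0\{a} | 0\{b} | a.b.0) has moves ··a··> v7, ··b··> v9
  v7 = b.0 | (0\{a} | 0\{b} | b.0) has moves ··b··> v10, ··b··> v11
  v8 = b.b.0 | (0\{a} | 0\{b} | 0) has moves ··b··> v11
  v9 = 0 | (0\{a} | 0\{b} | a.b.0) has moves ··a··> v10
  v10 = 0 | (0\{a} | 0\{b} | b.0) has moves ··b··> v12
  v11 = b.0 | (0\{a} | 0\{b} | 0) has moves ··b··> v12
  v12 = 0 | (0\{a} | 0\{b} | 0) has moves (no moves)
Coarsest stable partition (strong bisimilarity classes):
  B0 = {u0, v0}
  B1 = {u1, v1}
  B2 = {u3, v2}
  B3 = {u6, v5}
  B4 = {u7, u8, v7, v8}
  B5 = {u10, u11, v10, v11}
  B6 = {u12, v12}
  B7 = {u4, v4}
  B8 = {u2, v3}
  B9 = {u5, v6}
  B10 = {u9, v9}
u0 ∈ B0, v0 ∈ B0 → same block

bisimilar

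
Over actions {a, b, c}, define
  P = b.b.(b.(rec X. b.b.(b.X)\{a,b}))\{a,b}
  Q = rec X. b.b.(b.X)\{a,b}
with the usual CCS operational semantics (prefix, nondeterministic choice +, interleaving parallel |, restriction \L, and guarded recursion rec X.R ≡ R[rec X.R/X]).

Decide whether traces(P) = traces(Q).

traces(P) = traces(Q)

P's transition system — 3 states:
  u0 = b.b.(b.(rec X. b.b.(b.X)\{a,b}))\{a,b} has moves =b=> u1
  u1 = b.(b.(rec X. b.b.(b.X)\{a,b}))\{a,b} has moves =b=> u2
  u2 = (b.(rec X. b.b.(b.X)\{a,b}))\{a,b} has moves ∅
Q's transition system — 3 states:
  v0 = rec X. b.b.(b.X)\{a,b} has moves =b=> v1
  v1 = b.(b.(rec X. b.b.(b.X)\{a,b}))\{a,b} has moves =b=> v2
  v2 = (b.(rec X. b.b.(b.X)\{a,b}))\{a,b} has moves ∅
Bisimilarity quotient blocks:
  B0 = {u0, v0}
  B1 = {u1, v1}
  B2 = {u2, v2}
u0 ∈ B0, v0 ∈ B0 → same block
Bisimilar ⇒ trace-equivalent.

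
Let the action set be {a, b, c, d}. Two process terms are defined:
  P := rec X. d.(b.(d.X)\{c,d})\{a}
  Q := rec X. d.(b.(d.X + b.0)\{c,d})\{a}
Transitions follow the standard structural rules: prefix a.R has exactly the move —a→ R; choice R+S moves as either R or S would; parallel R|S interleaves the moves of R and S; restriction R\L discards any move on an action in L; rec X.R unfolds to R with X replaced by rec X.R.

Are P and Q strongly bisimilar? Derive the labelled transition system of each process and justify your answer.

P's transition system — 3 states:
  m0 = rec X. d.(b.(d.X)\{c,d})\{a} has moves -d-> m1
  m1 = (b.(d.(rec X. d.(b.(d.X)\{c,d})\{a}))\{c,d})\{a} has moves -b-> m2
  m2 = (d.(rec X. d.(b.(d.X)\{c,d})\{a}))\{c,d}\{a} has moves ∅
Q's transition system — 4 states:
  n0 = rec X. d.(b.(d.X + b.0)\{c,d})\{a} has moves -d-> n1
  n1 = (b.(d.(rec X. d.(b.(d.X + b.0)\{c,d})\{a}) + b.0)\{c,d})\{a} has moves -b-> n2
  n2 = (d.(rec X. d.(b.(d.X + b.0)\{c,d})\{a}) + b.0)\{c,d}\{a} has moves -b-> n3
  n3 = 0\{c,d}\{a} has moves ∅
Partition-refinement fixed point:
  B0 = {m0}
  B1 = {m1, n2}
  B2 = {m2, n3}
  B3 = {n0}
  B4 = {n1}
m0 ∈ B0, n0 ∈ B3 → different blocks

P ≁ Q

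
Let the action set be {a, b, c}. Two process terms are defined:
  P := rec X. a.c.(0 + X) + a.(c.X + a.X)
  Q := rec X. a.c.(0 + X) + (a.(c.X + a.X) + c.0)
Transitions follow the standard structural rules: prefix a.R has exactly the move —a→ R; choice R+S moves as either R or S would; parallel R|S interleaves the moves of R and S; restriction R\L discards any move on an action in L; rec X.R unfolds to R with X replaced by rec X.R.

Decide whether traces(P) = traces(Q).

LTS(P): 4 reachable states
  u0 = rec X. a.c.(0 + X) + a.(c.X + a.X) :: -a-> u1, -a-> u2
  u1 = c.(0 + (rec X. a.c.(0 + X) + a.(c.X + a.X))) :: -c-> u3
  u2 = c.(rec X. a.c.(0 + X) + a.(c.X + a.X)) + a.(rec X. a.c.(0 + X) + a.(c.X + a.X)) :: -a-> u0, -c-> u0
  u3 = 0 + (rec X. a.c.(0 + X) + a.(c.X + a.X)) :: -a-> u1, -a-> u2
LTS(Q): 5 reachable states
  v0 = rec X. a.c.(0 + X) + (a.(c.X + a.X) + c.0) :: -a-> v1, -a-> v2, -c-> v3
  v1 = c.(0 + (rec X. a.c.(0 + X) + (a.(c.X + a.X) + c.0))) :: -c-> v4
  v2 = c.(rec X. a.c.(0 + X) + (a.(c.X + a.X) + c.0)) + a.(rec X. a.c.(0 + X) + (a.(c.X + a.X) + c.0)) :: -a-> v0, -c-> v0
  v3 = 0 :: stopped
  v4 = 0 + (rec X. a.c.(0 + X) + (a.(c.X + a.X) + c.0)) :: -a-> v1, -a-> v2, -c-> v3
Executing c from Q (initial set {v0}):
  after c @ step 1: {v3}
  — Q admits the full trace.
Executing c from P (initial set {u0}):
  after c @ step 1: ∅  — P cannot continue

trace-distinct — witness ⟨c⟩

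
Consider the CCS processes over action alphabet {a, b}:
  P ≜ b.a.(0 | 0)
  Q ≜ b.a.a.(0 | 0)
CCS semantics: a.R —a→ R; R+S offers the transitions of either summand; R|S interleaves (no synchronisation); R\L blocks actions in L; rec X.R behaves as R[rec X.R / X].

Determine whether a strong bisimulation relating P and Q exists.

P's transition system — 3 states:
  s0 = b.a.(0 | 0) has moves —b→ s1
  s1 = a.(0 | 0) has moves —a→ s2
  s2 = 0 | 0 has moves ∅
Q's transition system — 4 states:
  t0 = b.a.a.(0 | 0) has moves —b→ t1
  t1 = a.a.(0 | 0) has moves —a→ t2
  t2 = a.(0 | 0) has moves —a→ t3
  t3 = 0 | 0 has moves ∅
Partition-refinement fixed point:
  B0 = {s0}
  B1 = {s1, t2}
  B2 = {s2, t3}
  B3 = {t0}
  B4 = {t1}
s0 ∈ B0, t0 ∈ B3 → different blocks

P ≁ Q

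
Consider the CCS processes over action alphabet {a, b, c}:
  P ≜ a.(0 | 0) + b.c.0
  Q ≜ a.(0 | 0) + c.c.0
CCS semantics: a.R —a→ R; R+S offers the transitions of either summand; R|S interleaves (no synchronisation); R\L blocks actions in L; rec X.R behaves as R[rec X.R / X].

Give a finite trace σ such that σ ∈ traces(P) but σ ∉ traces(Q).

b

P's transition system — 4 states:
  s0 = a.(0 | 0) + b.c.0 → --a--▸ s1, --b--▸ s2
  s1 = 0 | 0 → deadlocked
  s2 = c.0 → --c--▸ s3
  s3 = 0 → deadlocked
Q's transition system — 4 states:
  t0 = a.(0 | 0) + c.c.0 → --a--▸ t1, --c--▸ t2
  t1 = 0 | 0 → deadlocked
  t2 = c.0 → --c--▸ t3
  t3 = 0 → deadlocked
Run σ = ⟨b⟩ on P: start {s0}
  after b @ step 1: {s2}
  P completes σ.
Run σ = ⟨b⟩ on Q: start {t0}
  after b @ step 1: no successor for Q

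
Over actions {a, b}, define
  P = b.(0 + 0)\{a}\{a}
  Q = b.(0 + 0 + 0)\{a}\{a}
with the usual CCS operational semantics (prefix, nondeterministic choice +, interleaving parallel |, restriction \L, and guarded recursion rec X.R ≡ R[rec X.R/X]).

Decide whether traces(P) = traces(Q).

Reachable graph of P (2 states):
  m0 = b.(0 + 0)\{a}\{a} | —b→ m1
  m1 = (0 + 0)\{a}\{a} | ∅
Reachable graph of Q (2 states):
  n0 = b.(0 + 0 + 0)\{a}\{a} | —b→ n1
  n1 = (0 + 0 + 0)\{a}\{a} | ∅
Bisimilarity quotient blocks:
  B0 = {m0, n0}
  B1 = {m1, n1}
m0 ∈ B0, n0 ∈ B0 → same block
Bisimilar ⇒ trace-equivalent.

YES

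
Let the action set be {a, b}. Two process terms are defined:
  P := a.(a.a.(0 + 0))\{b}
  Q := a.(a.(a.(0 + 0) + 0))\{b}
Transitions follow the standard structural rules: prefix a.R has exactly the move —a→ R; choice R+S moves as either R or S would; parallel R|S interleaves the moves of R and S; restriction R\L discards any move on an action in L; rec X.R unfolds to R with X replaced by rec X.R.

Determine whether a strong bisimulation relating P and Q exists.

P's transition system — 4 states:
  s0 = a.(a.a.(0 + 0))\{b} | ··a··> s1
  s1 = (a.a.(0 + 0))\{b} | ··a··> s2
  s2 = (a.(0 + 0))\{b} | ··a··> s3
  s3 = (0 + 0)\{b} | ·
Q's transition system — 4 states:
  t0 = a.(a.(a.(0 + 0) + 0))\{b} | ··a··> t1
  t1 = (a.(a.(0 + 0) + 0))\{b} | ··a··> t2
  t2 = (a.(0 + 0) + 0)\{b} | ··a··> t3
  t3 = (0 + 0)\{b} | ·
Bisimilarity quotient blocks:
  B0 = {s0, t0}
  B1 = {s1, t1}
  B2 = {s2, t2}
  B3 = {s3, t3}
s0 ∈ B0, t0 ∈ B0 → same block

P ~ Q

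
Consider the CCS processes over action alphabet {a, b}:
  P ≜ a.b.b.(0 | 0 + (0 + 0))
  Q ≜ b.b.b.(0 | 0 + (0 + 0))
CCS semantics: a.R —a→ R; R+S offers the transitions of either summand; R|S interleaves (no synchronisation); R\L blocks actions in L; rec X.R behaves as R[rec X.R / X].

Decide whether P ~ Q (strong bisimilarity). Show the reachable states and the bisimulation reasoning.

LTS(P): 4 reachable states
  m0 = a.b.b.(0 | 0 + (0 + 0)) | =a=> m1
  m1 = b.b.(0 | 0 + (0 + 0)) | =b=> m2
  m2 = b.(0 | 0 + (0 + 0)) | =b=> m3
  m3 = 0 | 0 + (0 + 0) | (no moves)
LTS(Q): 4 reachable states
  n0 = b.b.b.(0 | 0 + (0 + 0)) | =b=> n1
  n1 = b.b.(0 | 0 + (0 + 0)) | =b=> n2
  n2 = b.(0 | 0 + (0 + 0)) | =b=> n3
  n3 = 0 | 0 + (0 + 0) | (no moves)
Bisimilarity quotient blocks:
  B0 = {m0}
  B1 = {m1, n1}
  B2 = {m2, n2}
  B3 = {m3, n3}
  B4 = {n0}
m0 ∈ B0, n0 ∈ B4 → different blocks

NO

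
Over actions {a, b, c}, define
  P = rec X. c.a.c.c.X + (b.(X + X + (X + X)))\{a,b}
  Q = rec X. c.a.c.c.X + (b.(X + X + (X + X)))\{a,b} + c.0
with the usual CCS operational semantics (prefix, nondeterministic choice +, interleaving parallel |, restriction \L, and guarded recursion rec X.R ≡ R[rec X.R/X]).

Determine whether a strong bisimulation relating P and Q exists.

NO

LTS(P): 4 reachable states
  u0 = rec X. c.a.c.c.X + (b.(X + X + (X + X)))\{a,b} :: ··c··> u1
  u1 = a.c.c.(rec X. c.a.c.c.X + (b.(X + X + (X + X)))\{a,b}) :: ··a··> u2
  u2 = c.c.(rec X. c.a.c.c.X + (b.(X + X + (X + X)))\{a,b}) :: ··c··> u3
  u3 = c.(rec X. c.a.c.c.X + (b.(X + X + (X + X)))\{a,b}) :: ··c··> u0
LTS(Q): 5 reachable states
  v0 = rec X. c.a.c.c.X + (b.(X + X + (X + X)))\{a,b} + c.0 :: ··c··> v1, ··c··> v2
  v1 = 0 :: ·
  v2 = a.c.c.(rec X. c.a.c.c.X + (b.(X + X + (X + X)))\{a,b} + c.0) :: ··a··> v3
  v3 = c.c.(rec X. c.a.c.c.X + (b.(X + X + (X + X)))\{a,b} + c.0) :: ··c··> v4
  v4 = c.(rec X. c.a.c.c.X + (b.(X + X + (X + X)))\{a,b} + c.0) :: ··c··> v0
Coarsest stable partition (strong bisimilarity classes):
  B0 = {u0}
  B1 = {u1}
  B2 = {u2}
  B3 = {u3}
  B4 = {v0}
  B5 = {v2}
  B6 = {v3}
  B7 = {v4}
  B8 = {v1}
u0 ∈ B0, v0 ∈ B4 → different blocks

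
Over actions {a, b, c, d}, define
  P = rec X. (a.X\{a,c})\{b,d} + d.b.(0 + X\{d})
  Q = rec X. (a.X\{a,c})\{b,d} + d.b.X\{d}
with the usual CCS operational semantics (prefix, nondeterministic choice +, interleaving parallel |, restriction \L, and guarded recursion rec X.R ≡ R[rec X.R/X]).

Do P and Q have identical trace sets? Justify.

P's transition system — 5 states:
  u0 = rec X. (a.X\{a,c})\{b,d} + d.b.(0 + X\{d}) :: =a=> u1, =d=> u2
  u1 = (rec X. (a.X\{a,c})\{b,d} + d.b.(0 + X\{d}))\{a,c}\{b,d} :: ·
  u2 = b.(0 + (rec X. (a.X\{a,c})\{b,d} + d.b.(0 + X\{d}))\{d}) :: =b=> u3
  u3 = 0 + (rec X. (a.X\{a,c})\{b,d} + d.b.(0 + X\{d}))\{d} :: =a=> u4
  u4 = (rec X. (a.X\{a,c})\{b,d} + d.b.(0 + X\{d}))\{a,c}\{b,d}\{d} :: ·
Q's transition system — 5 states:
  v0 = rec X. (a.X\{a,c})\{b,d} + d.b.X\{d} :: =a=> v1, =d=> v2
  v1 = (rec X. (a.X\{a,c})\{b,d} + d.b.X\{d})\{a,c}\{b,d} :: ·
  v2 = b.(rec X. (a.X\{a,c})\{b,d} + d.b.X\{d})\{d} :: =b=> v3
  v3 = (rec X. (a.X\{a,c})\{b,d} + d.b.X\{d})\{d} :: =a=> v4
  v4 = (rec X. (a.X\{a,c})\{b,d} + d.b.X\{d})\{a,c}\{b,d}\{d} :: ·
Bisimilarity quotient blocks:
  B0 = {u0, v0}
  B1 = {u1, u4, v1, v4}
  B2 = {u2, v2}
  B3 = {u3, v3}
u0 ∈ B0, v0 ∈ B0 → same block
Bisimilar ⇒ trace-equivalent.

YES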